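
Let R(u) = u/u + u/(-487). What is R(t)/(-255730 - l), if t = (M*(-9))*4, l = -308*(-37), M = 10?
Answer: -847/130090362 ≈ -6.5109e-6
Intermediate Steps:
l = 11396
t = -360 (t = (10*(-9))*4 = -90*4 = -360)
R(u) = 1 - u/487 (R(u) = 1 + u*(-1/487) = 1 - u/487)
R(t)/(-255730 - l) = (1 - 1/487*(-360))/(-255730 - 1*11396) = (1 + 360/487)/(-255730 - 11396) = (847/487)/(-267126) = (847/487)*(-1/267126) = -847/130090362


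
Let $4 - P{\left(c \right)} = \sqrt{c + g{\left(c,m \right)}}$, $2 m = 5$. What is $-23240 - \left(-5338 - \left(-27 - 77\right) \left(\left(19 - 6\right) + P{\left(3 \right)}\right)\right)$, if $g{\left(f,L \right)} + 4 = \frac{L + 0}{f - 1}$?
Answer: $-19618$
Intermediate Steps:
$m = \frac{5}{2}$ ($m = \frac{1}{2} \cdot 5 = \frac{5}{2} \approx 2.5$)
$g{\left(f,L \right)} = -4 + \frac{L}{-1 + f}$ ($g{\left(f,L \right)} = -4 + \frac{L + 0}{f - 1} = -4 + \frac{L}{-1 + f}$)
$P{\left(c \right)} = 4 - \sqrt{c + \frac{\frac{13}{2} - 4 c}{-1 + c}}$ ($P{\left(c \right)} = 4 - \sqrt{c + \frac{4 + \frac{5}{2} - 4 c}{-1 + c}} = 4 - \sqrt{c + \frac{\frac{13}{2} - 4 c}{-1 + c}}$)
$-23240 - \left(-5338 - \left(-27 - 77\right) \left(\left(19 - 6\right) + P{\left(3 \right)}\right)\right) = -23240 - \left(-5338 - \left(-27 - 77\right) \left(\left(19 - 6\right) + \left(4 - \frac{\sqrt{2} \sqrt{\frac{13 - 30 + 2 \cdot 3^{2}}{-1 + 3}}}{2}\right)\right)\right) = -23240 - \left(-5338 - - 104 \left(13 + \left(4 - \frac{\sqrt{2} \sqrt{\frac{13 - 30 + 2 \cdot 9}{2}}}{2}\right)\right)\right) = -23240 - \left(-5338 - - 104 \left(13 + \left(4 - \frac{\sqrt{2} \sqrt{\frac{13 - 30 + 18}{2}}}{2}\right)\right)\right) = -23240 - \left(-5338 - - 104 \left(13 + \left(4 - \frac{\sqrt{2} \sqrt{\frac{1}{2} \cdot 1}}{2}\right)\right)\right) = -23240 - \left(-5338 - - 104 \left(13 + \left(4 - \frac{\sqrt{2}}{2 \sqrt{2}}\right)\right)\right) = -23240 - \left(-5338 - - 104 \left(13 + \left(4 - \frac{\sqrt{2} \frac{\sqrt{2}}{2}}{2}\right)\right)\right) = -23240 - \left(-5338 - - 104 \left(13 + \left(4 - \frac{1}{2}\right)\right)\right) = -23240 - \left(-5338 - - 104 \left(13 + \frac{7}{2}\right)\right) = -23240 - \left(-5338 - \left(-104\right) \frac{33}{2}\right) = -23240 - \left(-5338 - -1716\right) = -23240 - \left(-5338 + 1716\right) = -23240 - -3622 = -23240 + 3622 = -19618$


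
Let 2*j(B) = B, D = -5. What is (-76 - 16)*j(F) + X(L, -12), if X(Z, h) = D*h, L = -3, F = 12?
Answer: -492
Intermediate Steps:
j(B) = B/2
X(Z, h) = -5*h
(-76 - 16)*j(F) + X(L, -12) = (-76 - 16)*((½)*12) - 5*(-12) = -92*6 + 60 = -552 + 60 = -492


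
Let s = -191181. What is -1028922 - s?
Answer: -837741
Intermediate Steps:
-1028922 - s = -1028922 - 1*(-191181) = -1028922 + 191181 = -837741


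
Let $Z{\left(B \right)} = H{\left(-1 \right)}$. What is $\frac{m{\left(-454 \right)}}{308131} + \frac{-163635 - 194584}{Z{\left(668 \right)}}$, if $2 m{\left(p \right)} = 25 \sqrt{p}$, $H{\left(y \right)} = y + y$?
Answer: $\frac{358219}{2} + \frac{25 i \sqrt{454}}{616262} \approx 1.7911 \cdot 10^{5} + 0.00086438 i$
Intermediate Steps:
$H{\left(y \right)} = 2 y$
$Z{\left(B \right)} = -2$ ($Z{\left(B \right)} = 2 \left(-1\right) = -2$)
$m{\left(p \right)} = \frac{25 \sqrt{p}}{2}$
$\frac{m{\left(-454 \right)}}{308131} + \frac{-163635 - 194584}{Z{\left(668 \right)}} = \frac{\frac{25}{2} \sqrt{-454}}{308131} + \frac{-163635 - 194584}{-2} = \frac{25 i \sqrt{454}}{2} \cdot \frac{1}{308131} - - \frac{358219}{2} = \frac{25 i \sqrt{454}}{2} \cdot \frac{1}{308131} + \frac{358219}{2} = \frac{25 i \sqrt{454}}{616262} + \frac{358219}{2} = \frac{358219}{2} + \frac{25 i \sqrt{454}}{616262}$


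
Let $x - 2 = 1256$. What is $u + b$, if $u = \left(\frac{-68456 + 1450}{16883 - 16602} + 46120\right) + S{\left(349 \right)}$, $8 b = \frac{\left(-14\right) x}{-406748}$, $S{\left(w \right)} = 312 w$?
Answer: $\frac{35379139143275}{228592376} \approx 1.5477 \cdot 10^{5}$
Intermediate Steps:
$x = 1258$ ($x = 2 + 1256 = 1258$)
$b = \frac{4403}{813496}$ ($b = \frac{\left(-14\right) 1258 \frac{1}{-406748}}{8} = \frac{\left(-17612\right) \left(- \frac{1}{406748}\right)}{8} = \frac{1}{8} \cdot \frac{4403}{101687} = \frac{4403}{813496} \approx 0.0054124$)
$u = \frac{43490242}{281}$ ($u = \left(\frac{-68456 + 1450}{16883 - 16602} + 46120\right) + 312 \cdot 349 = \left(- \frac{67006}{281} + 46120\right) + 108888 = \frac{12892714}{281} + 108888 = \frac{43490242}{281} \approx 1.5477 \cdot 10^{5}$)
$u + b = \frac{43490242}{281} + \frac{4403}{813496} = \frac{35379139143275}{228592376}$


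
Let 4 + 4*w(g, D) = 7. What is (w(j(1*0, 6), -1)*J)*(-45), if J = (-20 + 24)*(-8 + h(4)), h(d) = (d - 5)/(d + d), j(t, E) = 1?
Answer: 8775/8 ≈ 1096.9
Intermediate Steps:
h(d) = (-5 + d)/(2*d) (h(d) = (-5 + d)/((2*d)) = (-5 + d)*(1/(2*d)) = (-5 + d)/(2*d))
w(g, D) = ¾ (w(g, D) = -1 + (¼)*7 = -1 + 7/4 = ¾)
J = -65/2 (J = (-20 + 24)*(-8 + (½)*(-5 + 4)/4) = 4*(-8 + (½)*(¼)*(-1)) = 4*(-8 - ⅛) = 4*(-65/8) = -65/2 ≈ -32.500)
(w(j(1*0, 6), -1)*J)*(-45) = ((¾)*(-65/2))*(-45) = -195/8*(-45) = 8775/8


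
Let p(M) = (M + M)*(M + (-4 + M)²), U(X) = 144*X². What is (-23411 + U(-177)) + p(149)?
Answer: 10797817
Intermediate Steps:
p(M) = 2*M*(M + (-4 + M)²) (p(M) = (2*M)*(M + (-4 + M)²) = 2*M*(M + (-4 + M)²))
(-23411 + U(-177)) + p(149) = (-23411 + 144*(-177)²) + 2*149*(149 + (-4 + 149)²) = (-23411 + 144*31329) + 2*149*(149 + 145²) = (-23411 + 4511376) + 2*149*(149 + 21025) = 4487965 + 2*149*21174 = 4487965 + 6309852 = 10797817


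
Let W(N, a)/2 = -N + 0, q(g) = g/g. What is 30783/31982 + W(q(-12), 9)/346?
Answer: 5293477/5532886 ≈ 0.95673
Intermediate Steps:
q(g) = 1
W(N, a) = -2*N (W(N, a) = 2*(-N + 0) = 2*(-N) = -2*N)
30783/31982 + W(q(-12), 9)/346 = 30783/31982 - 2*1/346 = 30783*(1/31982) - 2*1/346 = 30783/31982 - 1/173 = 5293477/5532886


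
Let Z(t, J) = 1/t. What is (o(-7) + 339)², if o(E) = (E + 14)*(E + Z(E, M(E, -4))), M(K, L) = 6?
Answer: 83521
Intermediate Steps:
o(E) = (14 + E)*(E + 1/E) (o(E) = (E + 14)*(E + 1/E) = (14 + E)*(E + 1/E))
(o(-7) + 339)² = ((1 + (-7)² + 14*(-7) + 14/(-7)) + 339)² = ((1 + 49 - 98 + 14*(-⅐)) + 339)² = ((1 + 49 - 98 - 2) + 339)² = (-50 + 339)² = 289² = 83521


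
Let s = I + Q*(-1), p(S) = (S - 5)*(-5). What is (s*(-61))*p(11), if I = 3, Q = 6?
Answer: -5490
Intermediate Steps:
p(S) = 25 - 5*S (p(S) = (-5 + S)*(-5) = 25 - 5*S)
s = -3 (s = 3 + 6*(-1) = 3 - 6 = -3)
(s*(-61))*p(11) = (-3*(-61))*(25 - 5*11) = 183*(25 - 55) = 183*(-30) = -5490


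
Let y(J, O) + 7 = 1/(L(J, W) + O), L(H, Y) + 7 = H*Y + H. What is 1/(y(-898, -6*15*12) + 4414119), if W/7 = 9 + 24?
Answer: 209423/924416577375 ≈ 2.2655e-7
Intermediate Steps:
W = 231 (W = 7*(9 + 24) = 7*33 = 231)
L(H, Y) = -7 + H + H*Y (L(H, Y) = -7 + (H*Y + H) = -7 + (H + H*Y) = -7 + H + H*Y)
y(J, O) = -7 + 1/(-7 + O + 232*J) (y(J, O) = -7 + 1/((-7 + J + J*231) + O) = -7 + 1/((-7 + J + 231*J) + O) = -7 + 1/((-7 + 232*J) + O) = -7 + 1/(-7 + O + 232*J))
1/(y(-898, -6*15*12) + 4414119) = 1/((50 - 1624*(-898) - 7*(-6*15)*12)/(-7 - 6*15*12 + 232*(-898)) + 4414119) = 1/((50 + 1458352 - (-630)*12)/(-7 - 90*12 - 208336) + 4414119) = 1/((50 + 1458352 - 7*(-1080))/(-7 - 1080 - 208336) + 4414119) = 1/((50 + 1458352 + 7560)/(-209423) + 4414119) = 1/(-1/209423*1465962 + 4414119) = 1/(-1465962/209423 + 4414119) = 1/(924416577375/209423) = 209423/924416577375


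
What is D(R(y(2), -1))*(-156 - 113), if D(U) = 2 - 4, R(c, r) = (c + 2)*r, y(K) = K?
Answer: 538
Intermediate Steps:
R(c, r) = r*(2 + c) (R(c, r) = (2 + c)*r = r*(2 + c))
D(U) = -2
D(R(y(2), -1))*(-156 - 113) = -2*(-156 - 113) = -2*(-269) = 538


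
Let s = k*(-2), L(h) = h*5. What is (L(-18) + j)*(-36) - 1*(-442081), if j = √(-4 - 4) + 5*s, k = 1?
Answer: 445681 - 72*I*√2 ≈ 4.4568e+5 - 101.82*I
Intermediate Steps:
L(h) = 5*h
s = -2 (s = 1*(-2) = -2)
j = -10 + 2*I*√2 (j = √(-4 - 4) + 5*(-2) = √(-8) - 10 = 2*I*√2 - 10 = -10 + 2*I*√2 ≈ -10.0 + 2.8284*I)
(L(-18) + j)*(-36) - 1*(-442081) = (5*(-18) + (-10 + 2*I*√2))*(-36) - 1*(-442081) = (-90 + (-10 + 2*I*√2))*(-36) + 442081 = (-100 + 2*I*√2)*(-36) + 442081 = (3600 - 72*I*√2) + 442081 = 445681 - 72*I*√2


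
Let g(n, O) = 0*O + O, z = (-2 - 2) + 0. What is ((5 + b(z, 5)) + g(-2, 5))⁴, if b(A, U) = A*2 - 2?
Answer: 0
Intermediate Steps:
z = -4 (z = -4 + 0 = -4)
g(n, O) = O (g(n, O) = 0 + O = O)
b(A, U) = -2 + 2*A (b(A, U) = 2*A - 2 = -2 + 2*A)
((5 + b(z, 5)) + g(-2, 5))⁴ = ((5 + (-2 + 2*(-4))) + 5)⁴ = ((5 + (-2 - 8)) + 5)⁴ = ((5 - 10) + 5)⁴ = (-5 + 5)⁴ = 0⁴ = 0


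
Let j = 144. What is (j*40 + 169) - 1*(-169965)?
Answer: 175894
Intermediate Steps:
(j*40 + 169) - 1*(-169965) = (144*40 + 169) - 1*(-169965) = (5760 + 169) + 169965 = 5929 + 169965 = 175894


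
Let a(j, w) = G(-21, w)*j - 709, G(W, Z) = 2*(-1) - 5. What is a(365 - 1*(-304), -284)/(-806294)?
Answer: 2696/403147 ≈ 0.0066874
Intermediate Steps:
G(W, Z) = -7 (G(W, Z) = -2 - 5 = -7)
a(j, w) = -709 - 7*j (a(j, w) = -7*j - 709 = -709 - 7*j)
a(365 - 1*(-304), -284)/(-806294) = (-709 - 7*(365 - 1*(-304)))/(-806294) = (-709 - 7*(365 + 304))*(-1/806294) = (-709 - 7*669)*(-1/806294) = (-709 - 4683)*(-1/806294) = -5392*(-1/806294) = 2696/403147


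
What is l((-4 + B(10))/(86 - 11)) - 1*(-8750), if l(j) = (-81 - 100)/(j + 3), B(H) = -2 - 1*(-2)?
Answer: 1920175/221 ≈ 8688.6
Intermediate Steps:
B(H) = 0 (B(H) = -2 + 2 = 0)
l(j) = -181/(3 + j)
l((-4 + B(10))/(86 - 11)) - 1*(-8750) = -181/(3 + (-4 + 0)/(86 - 11)) - 1*(-8750) = -181/(3 - 4/75) + 8750 = -181/221/75 + 8750 = -181*75/221 + 8750 = -13575/221 + 8750 = 1920175/221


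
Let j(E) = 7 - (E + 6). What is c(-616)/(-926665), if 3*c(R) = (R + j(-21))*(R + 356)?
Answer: -10296/185333 ≈ -0.055554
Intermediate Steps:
j(E) = 1 - E (j(E) = 7 - (6 + E) = 7 + (-6 - E) = 1 - E)
c(R) = (22 + R)*(356 + R)/3 (c(R) = ((R + (1 - 1*(-21)))*(R + 356))/3 = ((R + (1 + 21))*(356 + R))/3 = ((R + 22)*(356 + R))/3 = ((22 + R)*(356 + R))/3 = (22 + R)*(356 + R)/3)
c(-616)/(-926665) = (7832/3 + 126*(-616) + (1/3)*(-616)**2)/(-926665) = (7832/3 - 77616 + (1/3)*379456)*(-1/926665) = (7832/3 - 77616 + 379456/3)*(-1/926665) = 51480*(-1/926665) = -10296/185333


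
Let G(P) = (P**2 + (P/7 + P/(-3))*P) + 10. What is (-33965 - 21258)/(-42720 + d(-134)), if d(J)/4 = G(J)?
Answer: -1159683/324728 ≈ -3.5712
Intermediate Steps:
G(P) = 10 + 17*P**2/21 (G(P) = (P**2 + (P*(1/7) + P*(-1/3))*P) + 10 = (P**2 + (P/7 - P/3)*P) + 10 = (P**2 + (-4*P/21)*P) + 10 = (P**2 - 4*P**2/21) + 10 = 17*P**2/21 + 10 = 10 + 17*P**2/21)
d(J) = 40 + 68*J**2/21 (d(J) = 4*(10 + 17*J**2/21) = 40 + 68*J**2/21)
(-33965 - 21258)/(-42720 + d(-134)) = (-33965 - 21258)/(-42720 + (40 + (68/21)*(-134)**2)) = -55223/(-42720 + (40 + (68/21)*17956)) = -55223/(-42720 + (40 + 1221008/21)) = -55223/(-42720 + 1221848/21) = -55223/324728/21 = -55223*21/324728 = -1159683/324728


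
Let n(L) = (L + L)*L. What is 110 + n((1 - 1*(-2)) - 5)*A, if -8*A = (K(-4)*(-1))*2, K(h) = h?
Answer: 102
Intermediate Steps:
n(L) = 2*L**2 (n(L) = (2*L)*L = 2*L**2)
A = -1 (A = -(-4*(-1))*2/8 = -2/2 = -1/8*8 = -1)
110 + n((1 - 1*(-2)) - 5)*A = 110 + (2*((1 - 1*(-2)) - 5)**2)*(-1) = 110 + (2*((1 + 2) - 5)**2)*(-1) = 110 + (2*(3 - 5)**2)*(-1) = 110 + (2*(-2)**2)*(-1) = 110 + (2*4)*(-1) = 110 + 8*(-1) = 110 - 8 = 102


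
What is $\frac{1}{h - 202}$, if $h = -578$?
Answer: $- \frac{1}{780} \approx -0.0012821$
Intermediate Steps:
$\frac{1}{h - 202} = \frac{1}{-578 - 202} = \frac{1}{-780} = - \frac{1}{780}$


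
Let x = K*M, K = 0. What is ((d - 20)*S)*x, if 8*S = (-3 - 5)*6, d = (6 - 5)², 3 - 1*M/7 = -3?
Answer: 0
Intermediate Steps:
M = 42 (M = 21 - 7*(-3) = 21 + 21 = 42)
x = 0 (x = 0*42 = 0)
d = 1 (d = 1² = 1)
S = -6 (S = ((-3 - 5)*6)/8 = (-8*6)/8 = (⅛)*(-48) = -6)
((d - 20)*S)*x = ((1 - 20)*(-6))*0 = -19*(-6)*0 = 114*0 = 0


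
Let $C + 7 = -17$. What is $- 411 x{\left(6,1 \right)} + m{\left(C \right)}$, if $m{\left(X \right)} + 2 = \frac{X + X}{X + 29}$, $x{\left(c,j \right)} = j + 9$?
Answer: $- \frac{20608}{5} \approx -4121.6$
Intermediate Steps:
$x{\left(c,j \right)} = 9 + j$
$C = -24$ ($C = -7 - 17 = -24$)
$m{\left(X \right)} = -2 + \frac{2 X}{29 + X}$ ($m{\left(X \right)} = -2 + \frac{X + X}{X + 29} = -2 + \frac{2 X}{29 + X}$)
$- 411 x{\left(6,1 \right)} + m{\left(C \right)} = - 411 \left(9 + 1\right) - \frac{58}{29 - 24} = \left(-411\right) 10 - \frac{58}{5} = -4110 - \frac{58}{5} = - \frac{20608}{5}$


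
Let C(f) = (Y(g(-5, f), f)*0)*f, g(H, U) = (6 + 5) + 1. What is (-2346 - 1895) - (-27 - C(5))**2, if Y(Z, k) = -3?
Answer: -4970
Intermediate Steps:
g(H, U) = 12 (g(H, U) = 11 + 1 = 12)
C(f) = 0 (C(f) = (-3*0)*f = 0*f = 0)
(-2346 - 1895) - (-27 - C(5))**2 = (-2346 - 1895) - (-27 - 1*0)**2 = -4241 - (-27 + 0)**2 = -4241 - 1*(-27)**2 = -4241 - 1*729 = -4241 - 729 = -4970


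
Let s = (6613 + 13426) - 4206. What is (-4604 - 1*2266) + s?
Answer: 8963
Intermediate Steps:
s = 15833 (s = 20039 - 4206 = 15833)
(-4604 - 1*2266) + s = (-4604 - 1*2266) + 15833 = (-4604 - 2266) + 15833 = -6870 + 15833 = 8963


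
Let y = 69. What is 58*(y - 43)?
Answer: 1508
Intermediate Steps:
58*(y - 43) = 58*(69 - 43) = 58*26 = 1508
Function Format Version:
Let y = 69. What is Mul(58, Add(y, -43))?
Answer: 1508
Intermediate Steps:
Mul(58, Add(y, -43)) = Mul(58, Add(69, -43)) = Mul(58, 26) = 1508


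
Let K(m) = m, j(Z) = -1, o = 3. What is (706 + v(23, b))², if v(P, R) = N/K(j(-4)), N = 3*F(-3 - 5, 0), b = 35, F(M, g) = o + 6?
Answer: 461041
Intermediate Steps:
F(M, g) = 9 (F(M, g) = 3 + 6 = 9)
N = 27 (N = 3*9 = 27)
v(P, R) = -27 (v(P, R) = 27/(-1) = 27*(-1) = -27)
(706 + v(23, b))² = (706 - 27)² = 679² = 461041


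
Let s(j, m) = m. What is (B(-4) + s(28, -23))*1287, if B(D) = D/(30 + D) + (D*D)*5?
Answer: 73161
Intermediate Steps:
B(D) = 5*D**2 + D/(30 + D) (B(D) = D/(30 + D) + D**2*5 = D/(30 + D) + 5*D**2 = 5*D**2 + D/(30 + D))
(B(-4) + s(28, -23))*1287 = (-4*(1 + 5*(-4)**2 + 150*(-4))/(30 - 4) - 23)*1287 = (-4*(1 + 5*16 - 600)/26 - 23)*1287 = (-4*1/26*(1 + 80 - 600) - 23)*1287 = (-4*1/26*(-519) - 23)*1287 = (1038/13 - 23)*1287 = (739/13)*1287 = 73161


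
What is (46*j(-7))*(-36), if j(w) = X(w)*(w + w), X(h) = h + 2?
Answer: -115920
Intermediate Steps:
X(h) = 2 + h
j(w) = 2*w*(2 + w) (j(w) = (2 + w)*(w + w) = (2 + w)*(2*w) = 2*w*(2 + w))
(46*j(-7))*(-36) = (46*(2*(-7)*(2 - 7)))*(-36) = (46*(2*(-7)*(-5)))*(-36) = (46*70)*(-36) = 3220*(-36) = -115920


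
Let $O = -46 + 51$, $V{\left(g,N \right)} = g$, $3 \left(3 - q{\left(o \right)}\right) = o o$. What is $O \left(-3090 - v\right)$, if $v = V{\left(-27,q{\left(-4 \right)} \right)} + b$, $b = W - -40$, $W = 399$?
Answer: $-17510$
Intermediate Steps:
$q{\left(o \right)} = 3 - \frac{o^{2}}{3}$ ($q{\left(o \right)} = 3 - \frac{o o}{3} = 3 - \frac{o^{2}}{3}$)
$b = 439$ ($b = 399 - -40 = 399 + 40 = 439$)
$O = 5$
$v = 412$ ($v = -27 + 439 = 412$)
$O \left(-3090 - v\right) = 5 \left(-3090 - 412\right) = 5 \left(-3502\right) = -17510$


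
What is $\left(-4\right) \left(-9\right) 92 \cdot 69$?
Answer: $228528$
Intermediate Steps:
$\left(-4\right) \left(-9\right) 92 \cdot 69 = 36 \cdot 92 \cdot 69 = 3312 \cdot 69 = 228528$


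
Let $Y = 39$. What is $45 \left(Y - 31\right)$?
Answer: $360$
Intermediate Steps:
$45 \left(Y - 31\right) = 45 \left(39 - 31\right) = 45 \cdot 8 = 360$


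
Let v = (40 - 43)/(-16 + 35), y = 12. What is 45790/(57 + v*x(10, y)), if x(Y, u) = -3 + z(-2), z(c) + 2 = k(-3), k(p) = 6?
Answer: 87001/108 ≈ 805.56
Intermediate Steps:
z(c) = 4 (z(c) = -2 + 6 = 4)
x(Y, u) = 1 (x(Y, u) = -3 + 4 = 1)
v = -3/19 ≈ -0.15789
45790/(57 + v*x(10, y)) = 45790/(57 - 3/19*1) = 45790/(57 - 3/19) = 45790/(1080/19) = 45790*(19/1080) = 87001/108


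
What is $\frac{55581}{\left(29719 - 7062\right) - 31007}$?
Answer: $- \frac{55581}{8350} \approx -6.6564$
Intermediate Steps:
$\frac{55581}{\left(29719 - 7062\right) - 31007} = \frac{55581}{22657 - 31007} = \frac{55581}{-8350} = 55581 \left(- \frac{1}{8350}\right) = - \frac{55581}{8350}$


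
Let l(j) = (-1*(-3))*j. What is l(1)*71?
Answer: 213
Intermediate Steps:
l(j) = 3*j
l(1)*71 = (3*1)*71 = 3*71 = 213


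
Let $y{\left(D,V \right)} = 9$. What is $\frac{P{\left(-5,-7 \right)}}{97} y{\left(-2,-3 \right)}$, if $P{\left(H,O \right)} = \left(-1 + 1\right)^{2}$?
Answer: $0$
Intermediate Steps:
$P{\left(H,O \right)} = 0$ ($P{\left(H,O \right)} = 0^{2} = 0$)
$\frac{P{\left(-5,-7 \right)}}{97} y{\left(-2,-3 \right)} = \frac{0}{97} \cdot 9 = 0 \cdot \frac{1}{97} \cdot 9 = 0 \cdot 9 = 0$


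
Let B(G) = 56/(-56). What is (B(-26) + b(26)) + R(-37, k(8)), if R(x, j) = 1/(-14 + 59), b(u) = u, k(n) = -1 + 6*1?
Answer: 1126/45 ≈ 25.022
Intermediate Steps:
k(n) = 5 (k(n) = -1 + 6 = 5)
R(x, j) = 1/45
B(G) = -1 (B(G) = 56*(-1/56) = -1)
(B(-26) + b(26)) + R(-37, k(8)) = (-1 + 26) + 1/45 = 25 + 1/45 = 1126/45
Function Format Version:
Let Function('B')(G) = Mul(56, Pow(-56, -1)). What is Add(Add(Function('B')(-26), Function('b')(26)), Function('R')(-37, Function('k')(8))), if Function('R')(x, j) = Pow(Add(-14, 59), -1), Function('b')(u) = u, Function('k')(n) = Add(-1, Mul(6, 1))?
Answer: Rational(1126, 45) ≈ 25.022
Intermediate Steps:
Function('k')(n) = 5 (Function('k')(n) = Add(-1, 6) = 5)
Function('R')(x, j) = Rational(1, 45) (Function('R')(x, j) = Pow(45, -1) = Rational(1, 45))
Function('B')(G) = -1 (Function('B')(G) = Mul(56, Rational(-1, 56)) = -1)
Add(Add(Function('B')(-26), Function('b')(26)), Function('R')(-37, Function('k')(8))) = Add(Add(-1, 26), Rational(1, 45)) = Add(25, Rational(1, 45)) = Rational(1126, 45)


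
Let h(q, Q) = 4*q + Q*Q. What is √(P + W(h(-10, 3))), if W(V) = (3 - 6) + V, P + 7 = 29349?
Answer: 2*√7327 ≈ 171.20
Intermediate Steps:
P = 29342 (P = -7 + 29349 = 29342)
h(q, Q) = Q² + 4*q (h(q, Q) = 4*q + Q² = Q² + 4*q)
W(V) = -3 + V
√(P + W(h(-10, 3))) = √(29342 + (-3 + (3² + 4*(-10)))) = √(29342 + (-3 + (9 - 40))) = √(29342 + (-3 - 31)) = √(29342 - 34) = √29308 = 2*√7327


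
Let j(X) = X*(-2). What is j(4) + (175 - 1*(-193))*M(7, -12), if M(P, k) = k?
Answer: -4424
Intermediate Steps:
j(X) = -2*X
j(4) + (175 - 1*(-193))*M(7, -12) = -2*4 + (175 - 1*(-193))*(-12) = -8 + (175 + 193)*(-12) = -8 + 368*(-12) = -8 - 4416 = -4424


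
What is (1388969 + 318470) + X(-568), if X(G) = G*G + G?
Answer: 2029495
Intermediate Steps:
X(G) = G + G² (X(G) = G² + G = G + G²)
(1388969 + 318470) + X(-568) = (1388969 + 318470) - 568*(1 - 568) = 1707439 - 568*(-567) = 1707439 + 322056 = 2029495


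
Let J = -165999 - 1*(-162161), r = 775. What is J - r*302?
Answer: -237888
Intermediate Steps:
J = -3838 (J = -165999 + 162161 = -3838)
J - r*302 = -3838 - 775*302 = -3838 - 1*234050 = -3838 - 234050 = -237888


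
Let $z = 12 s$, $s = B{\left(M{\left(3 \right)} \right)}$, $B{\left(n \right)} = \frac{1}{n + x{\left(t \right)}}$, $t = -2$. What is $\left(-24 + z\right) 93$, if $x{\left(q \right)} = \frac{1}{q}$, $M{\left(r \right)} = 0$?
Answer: $-4464$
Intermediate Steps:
$B{\left(n \right)} = \frac{1}{- \frac{1}{2} + n}$ ($B{\left(n \right)} = \frac{1}{n + \frac{1}{-2}} = \frac{1}{n - \frac{1}{2}} = \frac{1}{- \frac{1}{2} + n}$)
$s = -2$ ($s = \frac{2}{-1 + 2 \cdot 0} = \frac{2}{-1 + 0} = \frac{2}{-1} = 2 \left(-1\right) = -2$)
$z = -24$ ($z = 12 \left(-2\right) = -24$)
$\left(-24 + z\right) 93 = \left(-24 - 24\right) 93 = \left(-48\right) 93 = -4464$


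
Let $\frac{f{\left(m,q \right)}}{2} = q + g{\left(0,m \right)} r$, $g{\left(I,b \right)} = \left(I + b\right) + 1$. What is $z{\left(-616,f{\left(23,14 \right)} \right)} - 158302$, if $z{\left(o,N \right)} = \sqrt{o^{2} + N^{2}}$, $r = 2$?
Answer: $-158302 + 4 \sqrt{24677} \approx -1.5767 \cdot 10^{5}$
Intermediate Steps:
$g{\left(I,b \right)} = 1 + I + b$
$f{\left(m,q \right)} = 4 + 2 q + 4 m$ ($f{\left(m,q \right)} = 2 \left(q + \left(1 + 0 + m\right) 2\right) = 2 \left(q + \left(1 + m\right) 2\right) = 2 \left(q + \left(2 + 2 m\right)\right) = 2 \left(2 + q + 2 m\right) = 4 + 2 q + 4 m$)
$z{\left(o,N \right)} = \sqrt{N^{2} + o^{2}}$
$z{\left(-616,f{\left(23,14 \right)} \right)} - 158302 = \sqrt{\left(4 + 2 \cdot 14 + 4 \cdot 23\right)^{2} + \left(-616\right)^{2}} - 158302 = \sqrt{\left(4 + 28 + 92\right)^{2} + 379456} - 158302 = \sqrt{124^{2} + 379456} - 158302 = \sqrt{15376 + 379456} - 158302 = \sqrt{394832} - 158302 = 4 \sqrt{24677} - 158302 = -158302 + 4 \sqrt{24677}$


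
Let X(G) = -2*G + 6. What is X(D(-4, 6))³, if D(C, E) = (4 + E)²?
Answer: -7301384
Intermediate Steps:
X(G) = 6 - 2*G
X(D(-4, 6))³ = (6 - 2*(4 + 6)²)³ = (6 - 2*10²)³ = (6 - 2*100)³ = (6 - 200)³ = (-194)³ = -7301384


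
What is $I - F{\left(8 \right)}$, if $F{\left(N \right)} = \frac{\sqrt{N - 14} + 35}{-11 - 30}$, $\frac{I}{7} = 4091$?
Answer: $\frac{1174152}{41} + \frac{i \sqrt{6}}{41} \approx 28638.0 + 0.059744 i$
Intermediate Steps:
$I = 28637$ ($I = 7 \cdot 4091 = 28637$)
$F{\left(N \right)} = - \frac{35}{41} - \frac{\sqrt{-14 + N}}{41}$ ($F{\left(N \right)} = \frac{\sqrt{N - 14} + 35}{-41} = \left(\sqrt{N - 14} + 35\right) \left(- \frac{1}{41}\right) = \left(\sqrt{-14 + N} + 35\right) \left(- \frac{1}{41}\right) = \left(35 + \sqrt{-14 + N}\right) \left(- \frac{1}{41}\right) = - \frac{35}{41} - \frac{\sqrt{-14 + N}}{41}$)
$I - F{\left(8 \right)} = 28637 - \left(- \frac{35}{41} - \frac{\sqrt{-14 + 8}}{41}\right) = 28637 - \left(- \frac{35}{41} - \frac{\sqrt{-6}}{41}\right) = 28637 - \left(- \frac{35}{41} - \frac{i \sqrt{6}}{41}\right) = 28637 + \left(\frac{35}{41} + \frac{i \sqrt{6}}{41}\right) = \frac{1174152}{41} + \frac{i \sqrt{6}}{41}$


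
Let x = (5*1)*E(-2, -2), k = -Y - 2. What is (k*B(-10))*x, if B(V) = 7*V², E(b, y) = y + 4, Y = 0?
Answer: -14000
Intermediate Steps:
E(b, y) = 4 + y
k = -2 (k = -1*0 - 2 = 0 - 2 = -2)
x = 10 (x = (5*1)*(4 - 2) = 5*2 = 10)
(k*B(-10))*x = -14*(-10)²*10 = -14*100*10 = -2*700*10 = -1400*10 = -14000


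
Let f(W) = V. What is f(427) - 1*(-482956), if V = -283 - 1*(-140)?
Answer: 482813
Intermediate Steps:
V = -143 (V = -283 + 140 = -143)
f(W) = -143
f(427) - 1*(-482956) = -143 - 1*(-482956) = -143 + 482956 = 482813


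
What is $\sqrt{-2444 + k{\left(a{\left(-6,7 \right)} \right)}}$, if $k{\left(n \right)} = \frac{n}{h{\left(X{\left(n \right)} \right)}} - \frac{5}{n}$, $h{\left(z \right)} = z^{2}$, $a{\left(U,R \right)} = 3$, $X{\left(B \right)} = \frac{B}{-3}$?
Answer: $\frac{4 i \sqrt{1374}}{3} \approx 49.423 i$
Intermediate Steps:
$X{\left(B \right)} = - \frac{B}{3}$ ($X{\left(B \right)} = B \left(- \frac{1}{3}\right) = - \frac{B}{3}$)
$k{\left(n \right)} = \frac{4}{n}$ ($k{\left(n \right)} = \frac{n}{\left(- \frac{n}{3}\right)^{2}} - \frac{5}{n} = \frac{n}{\frac{1}{9} n^{2}} - \frac{5}{n} = n \frac{9}{n^{2}} - \frac{5}{n} = \frac{9}{n} - \frac{5}{n} = \frac{4}{n}$)
$\sqrt{-2444 + k{\left(a{\left(-6,7 \right)} \right)}} = \sqrt{-2444 + \frac{4}{3}} = \sqrt{- \frac{7328}{3}} = \frac{4 i \sqrt{1374}}{3}$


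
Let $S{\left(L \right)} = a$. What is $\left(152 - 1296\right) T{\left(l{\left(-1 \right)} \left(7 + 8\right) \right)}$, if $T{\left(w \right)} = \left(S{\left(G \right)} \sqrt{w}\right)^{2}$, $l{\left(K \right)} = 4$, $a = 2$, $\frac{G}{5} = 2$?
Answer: $-274560$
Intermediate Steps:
$G = 10$ ($G = 5 \cdot 2 = 10$)
$S{\left(L \right)} = 2$
$T{\left(w \right)} = 4 w$ ($T{\left(w \right)} = \left(2 \sqrt{w}\right)^{2} = 4 w$)
$\left(152 - 1296\right) T{\left(l{\left(-1 \right)} \left(7 + 8\right) \right)} = \left(152 - 1296\right) 4 \cdot 4 \left(7 + 8\right) = - 1144 \cdot 4 \cdot 4 \cdot 15 = - 1144 \cdot 4 \cdot 60 = \left(-1144\right) 240 = -274560$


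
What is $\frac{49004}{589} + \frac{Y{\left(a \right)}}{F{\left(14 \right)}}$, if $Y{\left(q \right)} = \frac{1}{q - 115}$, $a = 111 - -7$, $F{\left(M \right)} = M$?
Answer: $\frac{2058757}{24738} \approx 83.222$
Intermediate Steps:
$a = 118$ ($a = 111 + 7 = 118$)
$Y{\left(q \right)} = \frac{1}{-115 + q}$
$\frac{49004}{589} + \frac{Y{\left(a \right)}}{F{\left(14 \right)}} = \frac{49004}{589} + \frac{1}{\left(-115 + 118\right) 14} = 49004 \cdot \frac{1}{589} + \frac{1}{3} \cdot \frac{1}{14} = \frac{49004}{589} + \frac{1}{3} \cdot \frac{1}{14} = \frac{49004}{589} + \frac{1}{42} = \frac{2058757}{24738}$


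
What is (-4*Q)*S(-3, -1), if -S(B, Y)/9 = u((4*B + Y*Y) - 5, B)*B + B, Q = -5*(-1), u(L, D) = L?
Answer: 8100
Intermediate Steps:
Q = 5
S(B, Y) = -9*B - 9*B*(-5 + Y² + 4*B) (S(B, Y) = -9*(((4*B + Y*Y) - 5)*B + B) = -9*(((4*B + Y²) - 5)*B + B) = -9*(((Y² + 4*B) - 5)*B + B) = -9*((-5 + Y² + 4*B)*B + B) = -9*(B*(-5 + Y² + 4*B) + B) = -9*(B + B*(-5 + Y² + 4*B)) = -9*B - 9*B*(-5 + Y² + 4*B))
(-4*Q)*S(-3, -1) = (-4*5)*(9*(-3)*(4 - 1*(-1)² - 4*(-3))) = -180*(-3)*(4 - 1*1 + 12) = -180*(-3)*(4 - 1 + 12) = -180*(-3)*15 = -20*(-405) = 8100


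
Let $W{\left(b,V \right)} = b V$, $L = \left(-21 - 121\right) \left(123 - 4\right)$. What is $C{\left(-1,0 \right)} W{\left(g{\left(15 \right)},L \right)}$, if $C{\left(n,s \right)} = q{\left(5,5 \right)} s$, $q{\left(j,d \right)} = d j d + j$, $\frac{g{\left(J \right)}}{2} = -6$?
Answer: $0$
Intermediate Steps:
$g{\left(J \right)} = -12$ ($g{\left(J \right)} = 2 \left(-6\right) = -12$)
$q{\left(j,d \right)} = j + j d^{2}$ ($q{\left(j,d \right)} = j d^{2} + j = j + j d^{2}$)
$C{\left(n,s \right)} = 130 s$ ($C{\left(n,s \right)} = 5 \left(1 + 5^{2}\right) s = 5 \left(1 + 25\right) s = 5 \cdot 26 s = 130 s$)
$L = -16898$ ($L = \left(-142\right) 119 = -16898$)
$W{\left(b,V \right)} = V b$
$C{\left(-1,0 \right)} W{\left(g{\left(15 \right)},L \right)} = 130 \cdot 0 \left(\left(-16898\right) \left(-12\right)\right) = 0 \cdot 202776 = 0$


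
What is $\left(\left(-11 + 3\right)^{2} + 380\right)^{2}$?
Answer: $197136$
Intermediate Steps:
$\left(\left(-11 + 3\right)^{2} + 380\right)^{2} = \left(\left(-8\right)^{2} + 380\right)^{2} = \left(64 + 380\right)^{2} = 444^{2} = 197136$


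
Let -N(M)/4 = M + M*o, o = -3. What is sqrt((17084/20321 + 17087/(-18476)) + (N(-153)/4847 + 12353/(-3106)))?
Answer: I*sqrt(8613770998904091816615815684087)/1413082471376618 ≈ 2.077*I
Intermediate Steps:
N(M) = 8*M (N(M) = -4*(M + M*(-3)) = -4*(M - 3*M) = -(-8)*M = 8*M)
sqrt((17084/20321 + 17087/(-18476)) + (N(-153)/4847 + 12353/(-3106))) = sqrt((17084/20321 + 17087/(-18476)) + ((8*(-153))/4847 + 12353/(-3106))) = sqrt((17084*(1/20321) + 17087*(-1/18476)) + (-1224*1/4847 + 12353*(-1/3106))) = sqrt((17084/20321 - 17087/18476) + (-1224/4847 - 12353/3106)) = sqrt(-31580943/375450796 - 63676735/15054782) = sqrt(-12191462527325243/2826164942753236) = I*sqrt(8613770998904091816615815684087)/1413082471376618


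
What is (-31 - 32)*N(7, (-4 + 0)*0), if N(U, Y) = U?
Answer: -441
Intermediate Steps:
(-31 - 32)*N(7, (-4 + 0)*0) = (-31 - 32)*7 = -63*7 = -441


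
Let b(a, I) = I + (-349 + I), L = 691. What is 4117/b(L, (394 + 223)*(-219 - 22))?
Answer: -4117/297743 ≈ -0.013827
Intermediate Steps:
b(a, I) = -349 + 2*I
4117/b(L, (394 + 223)*(-219 - 22)) = 4117/(-349 + 2*((394 + 223)*(-219 - 22))) = 4117/(-349 + 2*(617*(-241))) = 4117/(-349 + 2*(-148697)) = 4117/(-349 - 297394) = 4117/(-297743) = 4117*(-1/297743) = -4117/297743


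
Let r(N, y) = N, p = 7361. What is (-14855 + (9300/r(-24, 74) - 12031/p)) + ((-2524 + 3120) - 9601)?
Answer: -356995757/14722 ≈ -24249.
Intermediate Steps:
(-14855 + (9300/r(-24, 74) - 12031/p)) + ((-2524 + 3120) - 9601) = (-14855 + (9300/(-24) - 12031/7361)) + ((-2524 + 3120) - 9601) = (-14855 + (9300*(-1/24) - 12031*1/7361)) + (596 - 9601) = (-14855 + (-775/2 - 12031/7361)) - 9005 = (-14855 - 5728837/14722) - 9005 = -224424147/14722 - 9005 = -356995757/14722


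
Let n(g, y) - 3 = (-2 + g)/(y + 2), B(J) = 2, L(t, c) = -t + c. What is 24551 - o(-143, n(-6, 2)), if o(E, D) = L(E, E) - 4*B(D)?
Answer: 24559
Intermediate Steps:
L(t, c) = c - t
n(g, y) = 3 + (-2 + g)/(2 + y) (n(g, y) = 3 + (-2 + g)/(y + 2) = 3 + (-2 + g)/(2 + y))
o(E, D) = -8 (o(E, D) = (E - E) - 4*2 = 0 - 8 = -8)
24551 - o(-143, n(-6, 2)) = 24551 - 1*(-8) = 24551 + 8 = 24559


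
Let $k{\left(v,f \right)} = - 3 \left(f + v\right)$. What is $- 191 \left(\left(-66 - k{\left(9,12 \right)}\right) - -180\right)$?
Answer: $-33807$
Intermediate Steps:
$k{\left(v,f \right)} = - 3 f - 3 v$
$- 191 \left(\left(-66 - k{\left(9,12 \right)}\right) - -180\right) = - 191 \left(\left(-66 - \left(\left(-3\right) 12 - 27\right)\right) - -180\right) = - 191 \left(\left(-66 - \left(-36 - 27\right)\right) + \left(-16 + 196\right)\right) = - 191 \left(\left(-66 - -63\right) + 180\right) = - 191 \left(\left(-66 + 63\right) + 180\right) = - 191 \left(-3 + 180\right) = \left(-191\right) 177 = -33807$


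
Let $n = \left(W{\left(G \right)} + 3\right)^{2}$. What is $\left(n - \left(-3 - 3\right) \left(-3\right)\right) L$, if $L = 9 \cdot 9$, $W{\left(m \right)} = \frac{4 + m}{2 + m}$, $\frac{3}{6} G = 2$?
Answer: $63$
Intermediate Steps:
$G = 4$ ($G = 2 \cdot 2 = 4$)
$W{\left(m \right)} = \frac{4 + m}{2 + m}$
$n = \frac{169}{9}$ ($n = \left(\frac{4 + 4}{2 + 4} + 3\right)^{2} = \left(\frac{1}{6} \cdot 8 + 3\right)^{2} = \left(\frac{4}{3} + 3\right)^{2} = \left(\frac{13}{3}\right)^{2} = \frac{169}{9} \approx 18.778$)
$L = 81$
$\left(n - \left(-3 - 3\right) \left(-3\right)\right) L = \left(\frac{169}{9} - \left(-3 - 3\right) \left(-3\right)\right) 81 = \left(\frac{169}{9} - \left(-6\right) \left(-3\right)\right) 81 = \left(\frac{169}{9} - 18\right) 81 = \frac{7}{9} \cdot 81 = 63$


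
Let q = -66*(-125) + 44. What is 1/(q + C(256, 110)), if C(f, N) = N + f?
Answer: 1/8660 ≈ 0.00011547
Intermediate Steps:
q = 8294 (q = 8250 + 44 = 8294)
1/(q + C(256, 110)) = 1/(8294 + (110 + 256)) = 1/(8294 + 366) = 1/8660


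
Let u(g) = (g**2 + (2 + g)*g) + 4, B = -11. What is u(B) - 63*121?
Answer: -7399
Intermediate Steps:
u(g) = 4 + g**2 + g*(2 + g) (u(g) = (g**2 + g*(2 + g)) + 4 = 4 + g**2 + g*(2 + g))
u(B) - 63*121 = (4 + 2*(-11) + 2*(-11)**2) - 63*121 = (4 - 22 + 2*121) - 7623 = (4 - 22 + 242) - 7623 = 224 - 7623 = -7399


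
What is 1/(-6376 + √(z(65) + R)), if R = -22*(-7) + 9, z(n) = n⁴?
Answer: -1594/5700647 - √4462697/11401294 ≈ -0.00046490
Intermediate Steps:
R = 163 (R = 154 + 9 = 163)
1/(-6376 + √(z(65) + R)) = 1/(-6376 + √(65⁴ + 163)) = 1/(-6376 + √(17850625 + 163)) = 1/(-6376 + √17850788) = 1/(-6376 + 2*√4462697)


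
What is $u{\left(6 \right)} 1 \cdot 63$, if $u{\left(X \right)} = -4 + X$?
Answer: $126$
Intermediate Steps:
$u{\left(6 \right)} 1 \cdot 63 = \left(-4 + 6\right) 1 \cdot 63 = 2 \cdot 1 \cdot 63 = 2 \cdot 63 = 126$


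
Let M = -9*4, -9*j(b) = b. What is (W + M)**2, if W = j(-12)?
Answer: 10816/9 ≈ 1201.8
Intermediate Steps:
j(b) = -b/9
W = 4/3 (W = -1/9*(-12) = 4/3 ≈ 1.3333)
M = -36
(W + M)**2 = (4/3 - 36)**2 = (-104/3)**2 = 10816/9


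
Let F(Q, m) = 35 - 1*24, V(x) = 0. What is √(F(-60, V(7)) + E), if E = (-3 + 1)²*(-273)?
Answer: I*√1081 ≈ 32.879*I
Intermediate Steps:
F(Q, m) = 11 (F(Q, m) = 35 - 24 = 11)
E = -1092 (E = (-2)²*(-273) = 4*(-273) = -1092)
√(F(-60, V(7)) + E) = √(11 - 1092) = √(-1081) = I*√1081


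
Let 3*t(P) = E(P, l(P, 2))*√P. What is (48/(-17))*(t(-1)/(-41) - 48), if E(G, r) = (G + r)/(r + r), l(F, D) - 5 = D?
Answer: 2304/17 + 48*I/4879 ≈ 135.53 + 0.0098381*I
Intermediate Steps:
l(F, D) = 5 + D
E(G, r) = (G + r)/(2*r) (E(G, r) = (G + r)/((2*r)) = (G + r)*(1/(2*r)) = (G + r)/(2*r))
t(P) = √P*(½ + P/14)/3 (t(P) = (((P + (5 + 2))/(2*(5 + 2)))*√P)/3 = (((½)*(P + 7)/7)*√P)/3 = (((½)*(⅐)*(7 + P))*√P)/3 = ((½ + P/14)*√P)/3 = (√P*(½ + P/14))/3 = √P*(½ + P/14)/3)
(48/(-17))*(t(-1)/(-41) - 48) = (48/(-17))*((√(-1)*(7 - 1)/42)/(-41) - 48) = (48*(-1/17))*(((1/42)*I*6)*(-1/41) - 48) = -48*((I/7)*(-1/41) - 48)/17 = -48*(-I/287 - 48)/17 = -48*(-48 - I/287)/17 = 2304/17 + 48*I/4879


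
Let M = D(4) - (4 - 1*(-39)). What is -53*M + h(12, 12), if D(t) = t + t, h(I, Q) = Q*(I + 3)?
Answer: 2035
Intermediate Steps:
h(I, Q) = Q*(3 + I)
D(t) = 2*t
M = -35 (M = 2*4 - (4 - 1*(-39)) = 8 - (4 + 39) = 8 - 1*43 = 8 - 43 = -35)
-53*M + h(12, 12) = -53*(-35) + 12*(3 + 12) = 1855 + 12*15 = 1855 + 180 = 2035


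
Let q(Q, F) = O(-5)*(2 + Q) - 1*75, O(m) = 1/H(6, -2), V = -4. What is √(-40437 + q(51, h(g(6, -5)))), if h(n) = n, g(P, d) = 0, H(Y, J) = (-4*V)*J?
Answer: I*√2592874/8 ≈ 201.28*I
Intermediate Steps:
H(Y, J) = 16*J (H(Y, J) = (-4*(-4))*J = 16*J)
O(m) = -1/32 (O(m) = 1/(16*(-2)) = 1/(-32) = -1/32)
q(Q, F) = -1201/16 - Q/32 (q(Q, F) = -(2 + Q)/32 - 1*75 = (-1/16 - Q/32) - 75 = -1201/16 - Q/32)
√(-40437 + q(51, h(g(6, -5)))) = √(-40437 + (-1201/16 - 1/32*51)) = √(-40437 + (-1201/16 - 51/32)) = √(-40437 - 2453/32) = √(-1296437/32) = I*√2592874/8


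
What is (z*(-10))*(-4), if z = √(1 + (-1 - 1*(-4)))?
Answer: 80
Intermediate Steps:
z = 2 (z = √(1 + (-1 + 4)) = √(1 + 3) = √4 = 2)
(z*(-10))*(-4) = (2*(-10))*(-4) = -20*(-4) = 80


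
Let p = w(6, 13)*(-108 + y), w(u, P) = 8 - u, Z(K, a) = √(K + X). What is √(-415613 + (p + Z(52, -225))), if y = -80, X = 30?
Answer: √(-415989 + √82) ≈ 644.96*I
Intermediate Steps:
Z(K, a) = √(30 + K) (Z(K, a) = √(K + 30) = √(30 + K))
p = -376 (p = (8 - 1*6)*(-108 - 80) = (8 - 6)*(-188) = 2*(-188) = -376)
√(-415613 + (p + Z(52, -225))) = √(-415613 + (-376 + √(30 + 52))) = √(-415613 + (-376 + √82)) = √(-415989 + √82)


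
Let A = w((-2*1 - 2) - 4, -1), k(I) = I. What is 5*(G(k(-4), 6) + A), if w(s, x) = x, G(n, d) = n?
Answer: -25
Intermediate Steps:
A = -1
5*(G(k(-4), 6) + A) = 5*(-4 - 1) = 5*(-5) = -25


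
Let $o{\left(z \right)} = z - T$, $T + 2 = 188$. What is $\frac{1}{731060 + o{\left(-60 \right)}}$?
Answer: $\frac{1}{730814} \approx 1.3683 \cdot 10^{-6}$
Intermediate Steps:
$T = 186$ ($T = -2 + 188 = 186$)
$o{\left(z \right)} = -186 + z$ ($o{\left(z \right)} = z - 186 = -186 + z$)
$\frac{1}{731060 + o{\left(-60 \right)}} = \frac{1}{731060 - 246} = \frac{1}{730814}$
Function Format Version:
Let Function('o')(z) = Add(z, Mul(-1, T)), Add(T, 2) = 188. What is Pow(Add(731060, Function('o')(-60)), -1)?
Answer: Rational(1, 730814) ≈ 1.3683e-6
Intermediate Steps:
T = 186 (T = Add(-2, 188) = 186)
Function('o')(z) = Add(-186, z) (Function('o')(z) = Add(z, Mul(-1, 186)) = Add(z, -186) = Add(-186, z))
Pow(Add(731060, Function('o')(-60)), -1) = Pow(Add(731060, Add(-186, -60)), -1) = Pow(Add(731060, -246), -1) = Pow(730814, -1) = Rational(1, 730814)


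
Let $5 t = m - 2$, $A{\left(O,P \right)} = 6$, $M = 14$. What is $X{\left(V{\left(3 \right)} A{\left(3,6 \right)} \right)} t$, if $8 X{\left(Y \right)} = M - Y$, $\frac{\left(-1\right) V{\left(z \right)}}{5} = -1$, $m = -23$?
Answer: $10$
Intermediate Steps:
$V{\left(z \right)} = 5$ ($V{\left(z \right)} = \left(-5\right) \left(-1\right) = 5$)
$X{\left(Y \right)} = \frac{7}{4} - \frac{Y}{8}$ ($X{\left(Y \right)} = \frac{14 - Y}{8} = \frac{7}{4} - \frac{Y}{8}$)
$t = -5$ ($t = \frac{-23 - 2}{5} = \frac{1}{5} \left(-25\right) = -5$)
$X{\left(V{\left(3 \right)} A{\left(3,6 \right)} \right)} t = \left(\frac{7}{4} - \frac{5 \cdot 6}{8}\right) \left(-5\right) = \left(\frac{7}{4} - \frac{15}{4}\right) \left(-5\right) = \left(-2\right) \left(-5\right) = 10$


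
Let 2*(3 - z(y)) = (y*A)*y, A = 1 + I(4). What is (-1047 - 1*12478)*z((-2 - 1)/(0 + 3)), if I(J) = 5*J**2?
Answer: 1014375/2 ≈ 5.0719e+5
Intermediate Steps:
A = 81 (A = 1 + 5*4**2 = 1 + 5*16 = 1 + 80 = 81)
z(y) = 3 - 81*y**2/2 (z(y) = 3 - y*81*y/2 = 3 - 81*y*y/2 = 3 - 81*y**2/2)
(-1047 - 1*12478)*z((-2 - 1)/(0 + 3)) = (-1047 - 1*12478)*(3 - 81*(-2 - 1)**2/(0 + 3)**2/2) = (-1047 - 12478)*(3 - 81*1**2/2) = -13525*(3 - 81*(-3*1/3)**2/2) = -13525*(3 - 81/2*(-1)**2) = -13525*(3 - 81/2*1) = -13525*(3 - 81/2) = -13525*(-75/2) = 1014375/2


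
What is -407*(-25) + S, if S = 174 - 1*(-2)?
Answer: 10351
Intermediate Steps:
S = 176 (S = 174 + 2 = 176)
-407*(-25) + S = -407*(-25) + 176 = 10175 + 176 = 10351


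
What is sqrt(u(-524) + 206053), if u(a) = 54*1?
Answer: sqrt(206107) ≈ 453.99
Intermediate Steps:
u(a) = 54
sqrt(u(-524) + 206053) = sqrt(54 + 206053) = sqrt(206107)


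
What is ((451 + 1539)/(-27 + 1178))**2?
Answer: 3960100/1324801 ≈ 2.9892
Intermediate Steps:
((451 + 1539)/(-27 + 1178))**2 = (1990/1151)**2 = 3960100/1324801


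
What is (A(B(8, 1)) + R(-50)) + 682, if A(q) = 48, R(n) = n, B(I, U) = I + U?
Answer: 680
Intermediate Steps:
(A(B(8, 1)) + R(-50)) + 682 = (48 - 50) + 682 = -2 + 682 = 680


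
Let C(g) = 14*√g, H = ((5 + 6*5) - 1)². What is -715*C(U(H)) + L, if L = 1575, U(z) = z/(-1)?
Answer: 1575 - 340340*I ≈ 1575.0 - 3.4034e+5*I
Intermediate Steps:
H = 1156 (H = ((5 + 30) - 1)² = (35 - 1)² = 34² = 1156)
U(z) = -z (U(z) = z*(-1) = -z)
-715*C(U(H)) + L = -10010*√(-1*1156) + 1575 = -10010*√(-1156) + 1575 = -10010*34*I + 1575 = -340340*I + 1575 = 1575 - 340340*I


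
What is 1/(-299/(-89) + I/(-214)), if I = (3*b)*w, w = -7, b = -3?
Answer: 19046/58379 ≈ 0.32625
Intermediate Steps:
I = 63 (I = (3*(-3))*(-7) = -9*(-7) = 63)
1/(-299/(-89) + I/(-214)) = 1/(-299/(-89) + 63/(-214)) = 1/(-299*(-1/89) + 63*(-1/214)) = 1/(299/89 - 63/214) = 1/(58379/19046) = 19046/58379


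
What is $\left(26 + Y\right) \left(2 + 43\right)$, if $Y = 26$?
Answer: $2340$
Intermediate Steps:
$\left(26 + Y\right) \left(2 + 43\right) = \left(26 + 26\right) \left(2 + 43\right) = 52 \cdot 45 = 2340$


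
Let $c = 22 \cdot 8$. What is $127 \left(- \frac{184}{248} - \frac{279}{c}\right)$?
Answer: $- \frac{1612519}{5456} \approx -295.55$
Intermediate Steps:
$c = 176$
$127 \left(- \frac{184}{248} - \frac{279}{c}\right) = 127 \left(- \frac{184}{248} - \frac{279}{176}\right) = 127 \left(\left(-184\right) \frac{1}{248} - \frac{279}{176}\right) = 127 \left(- \frac{23}{31} - \frac{279}{176}\right) = 127 \left(- \frac{12697}{5456}\right) = - \frac{1612519}{5456}$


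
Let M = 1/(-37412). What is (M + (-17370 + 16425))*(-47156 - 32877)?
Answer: 2829513973253/37412 ≈ 7.5631e+7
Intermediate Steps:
M = -1/37412 ≈ -2.6729e-5
(M + (-17370 + 16425))*(-47156 - 32877) = (-1/37412 + (-17370 + 16425))*(-47156 - 32877) = (-1/37412 - 945)*(-80033) = -35354341/37412*(-80033) = 2829513973253/37412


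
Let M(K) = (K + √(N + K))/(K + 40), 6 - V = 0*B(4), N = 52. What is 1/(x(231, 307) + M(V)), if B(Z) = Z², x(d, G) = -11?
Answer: -11500/124971 - 23*√58/124971 ≈ -0.093423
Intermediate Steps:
V = 6 (V = 6 - 0*4² = 6 - 0*16 = 6 - 1*0 = 6 + 0 = 6)
M(K) = (K + √(52 + K))/(40 + K) (M(K) = (K + √(52 + K))/(K + 40) = (K + √(52 + K))/(40 + K))
1/(x(231, 307) + M(V)) = 1/(-11 + (6 + √(52 + 6))/(40 + 6)) = 1/(-11 + (6 + √58)/46) = 1/(-11 + (3/23 + √58/46)) = 1/(-250/23 + √58/46)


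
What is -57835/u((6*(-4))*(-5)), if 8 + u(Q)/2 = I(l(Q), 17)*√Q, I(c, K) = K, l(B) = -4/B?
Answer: -57835/8654 - 983195*√30/34616 ≈ -162.25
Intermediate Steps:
u(Q) = -16 + 34*√Q (u(Q) = -16 + 2*(17*√Q) = -16 + 34*√Q)
-57835/u((6*(-4))*(-5)) = -57835/(-16 + 34*√((6*(-4))*(-5))) = -57835/(-16 + 34*√(-24*(-5))) = -57835/(-16 + 34*√120) = -57835/(-16 + 34*(2*√30)) = -57835/(-16 + 68*√30)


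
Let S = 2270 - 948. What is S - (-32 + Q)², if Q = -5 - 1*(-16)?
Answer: 881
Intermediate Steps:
Q = 11 (Q = -5 + 16 = 11)
S = 1322
S - (-32 + Q)² = 1322 - (-32 + 11)² = 1322 - 1*(-21)² = 1322 - 1*441 = 1322 - 441 = 881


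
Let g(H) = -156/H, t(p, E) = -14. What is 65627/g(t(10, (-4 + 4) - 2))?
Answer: 459389/78 ≈ 5889.6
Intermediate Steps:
65627/g(t(10, (-4 + 4) - 2)) = 65627/((-156/(-14))) = 65627/((-156*(-1/14))) = 65627/(78/7) = 65627*(7/78) = 459389/78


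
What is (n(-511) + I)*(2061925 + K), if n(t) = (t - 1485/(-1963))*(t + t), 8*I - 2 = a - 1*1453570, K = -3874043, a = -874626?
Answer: -1639469447872487/3926 ≈ -4.1759e+11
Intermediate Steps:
I = -1164097/4 (I = 1/4 + (-874626 - 1*1453570)/8 = 1/4 + (-874626 - 1453570)/8 = 1/4 + (1/8)*(-2328196) = 1/4 - 582049/2 = -1164097/4 ≈ -2.9102e+5)
n(t) = 2*t*(1485/1963 + t) (n(t) = (t - 1485*(-1/1963))*(2*t) = (t + 1485/1963)*(2*t) = (1485/1963 + t)*(2*t) = 2*t*(1485/1963 + t))
(n(-511) + I)*(2061925 + K) = ((2/1963)*(-511)*(1485 + 1963*(-511)) - 1164097/4)*(2061925 - 3874043) = ((2/1963)*(-511)*(1485 - 1003093) - 1164097/4)*(-1812118) = ((2/1963)*(-511)*(-1001608) - 1164097/4)*(-1812118) = (1023643376/1963 - 1164097/4)*(-1812118) = (1809451093/7852)*(-1812118) = -1639469447872487/3926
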